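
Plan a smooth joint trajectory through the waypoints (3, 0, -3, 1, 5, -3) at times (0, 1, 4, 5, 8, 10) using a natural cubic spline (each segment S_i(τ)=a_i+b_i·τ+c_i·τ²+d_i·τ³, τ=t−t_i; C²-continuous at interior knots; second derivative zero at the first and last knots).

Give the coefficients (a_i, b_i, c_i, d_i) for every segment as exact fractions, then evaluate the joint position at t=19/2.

Δ: Δ0=-3, Δ1=-1, Δ2=4, Δ3=4/3, Δ4=-4
row 1: diag=8, rhs=12; c'=3/8, d'=3/2
row 2: denom=8−3·3/8=55/8; d'=(30−3·3/2)/(55/8)=204/55
row 3: denom=8−1·8/55=432/55; d'=(-16−1·204/55)/(432/55)=-271/108
row 4: denom=10−3·55/144=425/48; d'=(-32−3·-271/108)/(425/48)=-3524/1275
back: M4=-3524/1275
back: M3=-271/108−55/144·-3524/1275=-1112/765
back: M2=204/55−8/55·-1112/765=14996/3825
back: M1=3/2−3/8·14996/3825=38/1275
M: M0=0, M1=38/1275, M2=14996/3825, M3=-1112/765, M4=-3524/1275, M5=0
seg 0: a=3, c=M0/2=0, d=(M1−M0)/(6·1)=19/3825, b=Δ0−h0·(2M0+M1)/6=-11494/3825
seg 1: a=0, c=M1/2=19/1275, d=(M2−M1)/(6·3)=7441/34425, b=Δ1−h1·(2M1+M2)/6=-11437/3825
seg 2: a=-3, c=M2/2=7498/3825, d=(M3−M2)/(6·1)=-1142/1275, b=Δ2−h2·(2M2+M3)/6=11228/3825
seg 3: a=1, c=M3/2=-556/765, d=(M4−M3)/(6·3)=-2506/34425, b=Δ3−h3·(2M3+M4)/6=938/225
seg 4: a=5, c=M4/2=-1762/1275, d=(M5−M4)/(6·2)=881/3825, b=Δ4−h4·(2M4+M5)/6=-8252/3825
t_q=19/2 → seg 4, τ=3/2; S=5+-8252/3825·τ+-1762/1275·τ²+881/3825·τ³=-1159/2040

  seg 0: a=3 b=-11494/3825 c=0 d=19/3825
  seg 1: a=0 b=-11437/3825 c=19/1275 d=7441/34425
  seg 2: a=-3 b=11228/3825 c=7498/3825 d=-1142/1275
  seg 3: a=1 b=938/225 c=-556/765 d=-2506/34425
  seg 4: a=5 b=-8252/3825 c=-1762/1275 d=881/3825
S(19/2) = -1159/2040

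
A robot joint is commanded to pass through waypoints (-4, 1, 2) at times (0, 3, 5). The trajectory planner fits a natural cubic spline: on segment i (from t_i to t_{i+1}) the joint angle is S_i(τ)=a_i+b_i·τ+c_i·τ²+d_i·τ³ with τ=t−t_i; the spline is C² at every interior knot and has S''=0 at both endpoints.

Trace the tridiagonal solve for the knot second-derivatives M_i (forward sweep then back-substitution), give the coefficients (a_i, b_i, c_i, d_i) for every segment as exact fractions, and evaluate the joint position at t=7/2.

Δ: Δ0=5/3, Δ1=1/2
row 1: diag=10, rhs=-7; c'=1/5, d'=-7/10
back: M1=-7/10
M: M0=0, M1=-7/10, M2=0
seg 0: a=-4, c=M0/2=0, d=(M1−M0)/(6·3)=-7/180, b=Δ0−h0·(2M0+M1)/6=121/60
seg 1: a=1, c=M1/2=-7/20, d=(M2−M1)/(6·2)=7/120, b=Δ1−h1·(2M1+M2)/6=29/30
t_q=7/2 → seg 1, τ=1/2; S=1+29/30·τ+-7/20·τ²+7/120·τ³=449/320

  seg 0: a=-4 b=121/60 c=0 d=-7/180
  seg 1: a=1 b=29/30 c=-7/20 d=7/120
S(7/2) = 449/320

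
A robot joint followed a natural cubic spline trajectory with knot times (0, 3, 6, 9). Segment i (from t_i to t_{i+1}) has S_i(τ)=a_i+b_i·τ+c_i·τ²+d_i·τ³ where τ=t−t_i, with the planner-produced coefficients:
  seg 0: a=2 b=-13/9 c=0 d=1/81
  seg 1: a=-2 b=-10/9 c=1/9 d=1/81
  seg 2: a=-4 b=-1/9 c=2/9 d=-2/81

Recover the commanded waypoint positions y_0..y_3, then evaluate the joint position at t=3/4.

y_0=2 y_1=-2 y_2=-4 y_3=-3
S(3/4) = 59/64

y_0 = S_0(0) = a_0 = 2
y_1 = S_1(0) = a_1 = -2
y_2 = S_2(0) = a_2 = -4
y_3 = S_2(3) = -3
t_q=3/4 is in segment 0 (τ=3/4); S_0(τ)=59/64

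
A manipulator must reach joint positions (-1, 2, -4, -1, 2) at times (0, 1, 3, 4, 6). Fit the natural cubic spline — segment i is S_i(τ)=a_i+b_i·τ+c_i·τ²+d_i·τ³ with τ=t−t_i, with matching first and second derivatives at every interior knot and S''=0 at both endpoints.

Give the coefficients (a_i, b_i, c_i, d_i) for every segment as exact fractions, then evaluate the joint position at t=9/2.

Δ: Δ0=3, Δ1=-3, Δ2=3, Δ3=3/2
row 1: diag=6, rhs=-36; c'=1/3, d'=-6
row 2: denom=6−2·1/3=16/3; d'=(36−2·-6)/(16/3)=9
row 3: denom=6−1·3/16=93/16; d'=(-9−1·9)/(93/16)=-96/31
back: M3=-96/31
back: M2=9−3/16·-96/31=297/31
back: M1=-6−1/3·297/31=-285/31
M: M0=0, M1=-285/31, M2=297/31, M3=-96/31, M4=0
seg 0: a=-1, c=M0/2=0, d=(M1−M0)/(6·1)=-95/62, b=Δ0−h0·(2M0+M1)/6=281/62
seg 1: a=2, c=M1/2=-285/62, d=(M2−M1)/(6·2)=97/62, b=Δ1−h1·(2M1+M2)/6=-2/31
seg 2: a=-4, c=M2/2=297/62, d=(M3−M2)/(6·1)=-131/62, b=Δ2−h2·(2M2+M3)/6=10/31
seg 3: a=-1, c=M3/2=-48/31, d=(M4−M3)/(6·2)=8/31, b=Δ3−h3·(2M3+M4)/6=221/62
t_q=9/2 → seg 3, τ=1/2; S=-1+221/62·τ+-48/31·τ²+8/31·τ³=53/124

  seg 0: a=-1 b=281/62 c=0 d=-95/62
  seg 1: a=2 b=-2/31 c=-285/62 d=97/62
  seg 2: a=-4 b=10/31 c=297/62 d=-131/62
  seg 3: a=-1 b=221/62 c=-48/31 d=8/31
S(9/2) = 53/124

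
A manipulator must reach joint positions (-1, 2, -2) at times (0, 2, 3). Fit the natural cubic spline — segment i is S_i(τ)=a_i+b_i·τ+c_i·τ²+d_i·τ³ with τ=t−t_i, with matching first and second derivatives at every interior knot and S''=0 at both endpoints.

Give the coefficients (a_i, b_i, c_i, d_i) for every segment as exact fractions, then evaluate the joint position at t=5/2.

Δ: Δ0=3/2, Δ1=-4
row 1: diag=6, rhs=-33; c'=1/6, d'=-11/2
back: M1=-11/2
M: M0=0, M1=-11/2, M2=0
seg 0: a=-1, c=M0/2=0, d=(M1−M0)/(6·2)=-11/24, b=Δ0−h0·(2M0+M1)/6=10/3
seg 1: a=2, c=M1/2=-11/4, d=(M2−M1)/(6·1)=11/12, b=Δ1−h1·(2M1+M2)/6=-13/6
t_q=5/2 → seg 1, τ=1/2; S=2+-13/6·τ+-11/4·τ²+11/12·τ³=11/32

  seg 0: a=-1 b=10/3 c=0 d=-11/24
  seg 1: a=2 b=-13/6 c=-11/4 d=11/12
S(5/2) = 11/32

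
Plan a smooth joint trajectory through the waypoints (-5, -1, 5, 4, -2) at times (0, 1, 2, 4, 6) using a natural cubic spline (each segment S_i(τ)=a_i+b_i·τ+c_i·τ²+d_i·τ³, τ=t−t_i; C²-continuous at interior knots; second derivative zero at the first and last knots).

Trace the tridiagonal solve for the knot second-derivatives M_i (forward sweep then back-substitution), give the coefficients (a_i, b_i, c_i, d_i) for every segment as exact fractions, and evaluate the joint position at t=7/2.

Δ: Δ0=4, Δ1=6, Δ2=-1/2, Δ3=-3
row 1: diag=4, rhs=12; c'=1/4, d'=3
row 2: denom=6−1·1/4=23/4; d'=(-39−1·3)/(23/4)=-168/23
row 3: denom=8−2·8/23=168/23; d'=(-15−2·-168/23)/(168/23)=-3/56
back: M3=-3/56
back: M2=-168/23−8/23·-3/56=-51/7
back: M1=3−1/4·-51/7=135/28
M: M0=0, M1=135/28, M2=-51/7, M3=-3/56, M4=0
seg 0: a=-5, c=M0/2=0, d=(M1−M0)/(6·1)=45/56, b=Δ0−h0·(2M0+M1)/6=179/56
seg 1: a=-1, c=M1/2=135/56, d=(M2−M1)/(6·1)=-113/56, b=Δ1−h1·(2M1+M2)/6=157/28
seg 2: a=5, c=M2/2=-51/14, d=(M3−M2)/(6·2)=135/224, b=Δ2−h2·(2M2+M3)/6=35/8
seg 3: a=4, c=M3/2=-3/112, d=(M4−M3)/(6·2)=1/224, b=Δ3−h3·(2M3+M4)/6=-83/28
t_q=7/2 → seg 2, τ=3/2; S=5+35/8·τ+-51/14·τ²+135/224·τ³=9677/1792

  seg 0: a=-5 b=179/56 c=0 d=45/56
  seg 1: a=-1 b=157/28 c=135/56 d=-113/56
  seg 2: a=5 b=35/8 c=-51/14 d=135/224
  seg 3: a=4 b=-83/28 c=-3/112 d=1/224
S(7/2) = 9677/1792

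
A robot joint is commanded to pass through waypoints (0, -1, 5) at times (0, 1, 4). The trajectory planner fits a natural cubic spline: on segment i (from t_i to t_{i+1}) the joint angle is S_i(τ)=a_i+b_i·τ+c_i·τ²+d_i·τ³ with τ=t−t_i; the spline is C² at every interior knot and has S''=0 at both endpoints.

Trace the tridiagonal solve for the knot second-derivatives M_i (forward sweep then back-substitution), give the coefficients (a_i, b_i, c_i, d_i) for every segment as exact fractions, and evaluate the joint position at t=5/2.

  seg 0: a=0 b=-11/8 c=0 d=3/8
  seg 1: a=-1 b=-1/4 c=9/8 d=-1/8
S(5/2) = 47/64

Δ: Δ0=-1, Δ1=2
row 1: diag=8, rhs=18; c'=3/8, d'=9/4
back: M1=9/4
M: M0=0, M1=9/4, M2=0
seg 0: a=0, c=M0/2=0, d=(M1−M0)/(6·1)=3/8, b=Δ0−h0·(2M0+M1)/6=-11/8
seg 1: a=-1, c=M1/2=9/8, d=(M2−M1)/(6·3)=-1/8, b=Δ1−h1·(2M1+M2)/6=-1/4
t_q=5/2 → seg 1, τ=3/2; S=-1+-1/4·τ+9/8·τ²+-1/8·τ³=47/64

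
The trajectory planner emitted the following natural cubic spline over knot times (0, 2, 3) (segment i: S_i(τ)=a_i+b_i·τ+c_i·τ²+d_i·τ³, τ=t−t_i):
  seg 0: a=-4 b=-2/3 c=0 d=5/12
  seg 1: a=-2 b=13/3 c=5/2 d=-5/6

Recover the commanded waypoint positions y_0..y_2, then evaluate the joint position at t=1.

y_0 = S_0(0) = a_0 = -4
y_1 = S_1(0) = a_1 = -2
y_2 = S_1(1) = 4
t_q=1 is in segment 0 (τ=1); S_0(τ)=-17/4

y_0=-4 y_1=-2 y_2=4
S(1) = -17/4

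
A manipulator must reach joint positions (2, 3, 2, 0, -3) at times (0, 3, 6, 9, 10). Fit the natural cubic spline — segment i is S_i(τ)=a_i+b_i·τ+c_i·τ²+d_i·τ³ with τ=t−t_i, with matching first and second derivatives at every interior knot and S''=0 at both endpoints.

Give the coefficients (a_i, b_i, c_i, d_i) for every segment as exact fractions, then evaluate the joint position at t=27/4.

Δ: Δ0=1/3, Δ1=-1/3, Δ2=-2/3, Δ3=-3
row 1: diag=12, rhs=-4; c'=1/4, d'=-1/3
row 2: denom=12−3·1/4=45/4; d'=(-2−3·-1/3)/(45/4)=-4/45
row 3: denom=8−3·4/15=36/5; d'=(-14−3·-4/45)/(36/5)=-103/54
back: M3=-103/54
back: M2=-4/45−4/15·-103/54=34/81
back: M1=-1/3−1/4·34/81=-71/162
M: M0=0, M1=-71/162, M2=34/81, M3=-103/54, M4=0
seg 0: a=2, c=M0/2=0, d=(M1−M0)/(6·3)=-71/2916, b=Δ0−h0·(2M0+M1)/6=179/324
seg 1: a=3, c=M1/2=-71/324, d=(M2−M1)/(6·3)=139/2916, b=Δ1−h1·(2M1+M2)/6=-17/162
seg 2: a=2, c=M2/2=17/81, d=(M3−M2)/(6·3)=-377/2916, b=Δ2−h2·(2M2+M3)/6=-43/324
seg 3: a=0, c=M3/2=-103/108, d=(M4−M3)/(6·1)=103/324, b=Δ3−h3·(2M3+M4)/6=-383/162
t_q=27/4 → seg 2, τ=3/4; S=2+-43/324·τ+17/81·τ²+-377/2916·τ³=4525/2304

  seg 0: a=2 b=179/324 c=0 d=-71/2916
  seg 1: a=3 b=-17/162 c=-71/324 d=139/2916
  seg 2: a=2 b=-43/324 c=17/81 d=-377/2916
  seg 3: a=0 b=-383/162 c=-103/108 d=103/324
S(27/4) = 4525/2304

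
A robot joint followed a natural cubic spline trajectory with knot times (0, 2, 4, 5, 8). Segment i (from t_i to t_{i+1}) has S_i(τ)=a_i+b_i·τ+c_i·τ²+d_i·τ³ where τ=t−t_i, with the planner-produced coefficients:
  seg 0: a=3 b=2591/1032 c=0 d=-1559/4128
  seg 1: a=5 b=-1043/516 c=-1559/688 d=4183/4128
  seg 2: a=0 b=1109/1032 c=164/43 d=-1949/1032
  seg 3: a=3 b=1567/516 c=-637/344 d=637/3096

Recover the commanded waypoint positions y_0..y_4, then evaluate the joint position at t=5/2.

y_0 = S_0(0) = a_0 = 3
y_1 = S_1(0) = a_1 = 5
y_2 = S_2(0) = a_2 = 0
y_3 = S_3(0) = a_3 = 3
y_4 = S_3(3) = 1
t_q=5/2 is in segment 1 (τ=1/2); S_1(τ)=39073/11008

y_0=3 y_1=5 y_2=0 y_3=3 y_4=1
S(5/2) = 39073/11008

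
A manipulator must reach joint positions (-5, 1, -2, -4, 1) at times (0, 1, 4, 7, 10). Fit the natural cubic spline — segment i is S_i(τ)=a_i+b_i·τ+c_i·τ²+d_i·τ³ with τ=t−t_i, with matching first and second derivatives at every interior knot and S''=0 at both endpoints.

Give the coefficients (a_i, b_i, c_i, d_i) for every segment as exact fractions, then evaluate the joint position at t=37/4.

Δ: Δ0=6, Δ1=-1, Δ2=-2/3, Δ3=5/3
row 1: diag=8, rhs=-42; c'=3/8, d'=-21/4
row 2: denom=12−3·3/8=87/8; d'=(2−3·-21/4)/(87/8)=142/87
row 3: denom=12−3·8/29=324/29; d'=(14−3·142/87)/(324/29)=22/27
back: M3=22/27
back: M2=142/87−8/29·22/27=38/27
back: M1=-21/4−3/8·38/27=-52/9
M: M0=0, M1=-52/9, M2=38/27, M3=22/27, M4=0
seg 0: a=-5, c=M0/2=0, d=(M1−M0)/(6·1)=-26/27, b=Δ0−h0·(2M0+M1)/6=188/27
seg 1: a=1, c=M1/2=-26/9, d=(M2−M1)/(6·3)=97/243, b=Δ1−h1·(2M1+M2)/6=110/27
seg 2: a=-2, c=M2/2=19/27, d=(M3−M2)/(6·3)=-8/243, b=Δ2−h2·(2M2+M3)/6=-67/27
seg 3: a=-4, c=M3/2=11/27, d=(M4−M3)/(6·3)=-11/243, b=Δ3−h3·(2M3+M4)/6=23/27
t_q=37/4 → seg 3, τ=9/4; S=-4+23/27·τ+11/27·τ²+-11/243·τ³=-103/192

  seg 0: a=-5 b=188/27 c=0 d=-26/27
  seg 1: a=1 b=110/27 c=-26/9 d=97/243
  seg 2: a=-2 b=-67/27 c=19/27 d=-8/243
  seg 3: a=-4 b=23/27 c=11/27 d=-11/243
S(37/4) = -103/192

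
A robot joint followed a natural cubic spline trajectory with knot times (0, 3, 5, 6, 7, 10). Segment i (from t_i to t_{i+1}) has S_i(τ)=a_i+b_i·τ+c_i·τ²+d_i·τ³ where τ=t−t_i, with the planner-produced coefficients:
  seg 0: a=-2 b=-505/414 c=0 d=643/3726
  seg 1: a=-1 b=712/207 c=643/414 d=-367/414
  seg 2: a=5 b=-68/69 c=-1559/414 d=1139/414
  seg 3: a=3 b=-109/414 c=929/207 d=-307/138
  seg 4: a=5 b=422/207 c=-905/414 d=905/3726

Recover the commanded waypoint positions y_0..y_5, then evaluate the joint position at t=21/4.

y_0=-2 y_1=-1 y_2=5 y_3=3 y_4=5 y_5=-2
S(21/4) = 40285/8832

y_0 = S_0(0) = a_0 = -2
y_1 = S_1(0) = a_1 = -1
y_2 = S_2(0) = a_2 = 5
y_3 = S_3(0) = a_3 = 3
y_4 = S_4(0) = a_4 = 5
y_5 = S_4(3) = -2
t_q=21/4 is in segment 2 (τ=1/4); S_2(τ)=40285/8832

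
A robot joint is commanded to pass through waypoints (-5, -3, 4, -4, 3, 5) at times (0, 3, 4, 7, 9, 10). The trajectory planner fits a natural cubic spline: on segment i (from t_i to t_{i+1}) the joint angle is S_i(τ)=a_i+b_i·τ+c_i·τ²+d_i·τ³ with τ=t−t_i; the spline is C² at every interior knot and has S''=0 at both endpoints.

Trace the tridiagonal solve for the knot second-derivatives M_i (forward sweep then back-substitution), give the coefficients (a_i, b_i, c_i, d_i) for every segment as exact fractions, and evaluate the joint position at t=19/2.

  seg 0: a=-5 b=-3703/1548 c=0 d=4735/13932
  seg 1: a=-3 b=5251/774 c=4735/1548 d=-489/172
  seg 2: a=4 b=6769/1548 c=-2117/387 d=14507/13932
  seg 3: a=-4 b=-259/774 c=671/172 d=-3071/3096
  seg 4: a=3 b=1303/387 c=-529/258 d=529/774
S(19/2) = 8785/2064

Δ: Δ0=2/3, Δ1=7, Δ2=-8/3, Δ3=7/2, Δ4=2
row 1: diag=8, rhs=38; c'=1/8, d'=19/4
row 2: denom=8−1·1/8=63/8; d'=(-58−1·19/4)/(63/8)=-502/63
row 3: denom=10−3·8/21=62/7; d'=(37−3·-502/63)/(62/7)=1279/186
row 4: denom=6−2·7/31=172/31; d'=(-9−2·1279/186)/(172/31)=-529/129
back: M4=-529/129
back: M3=1279/186−7/31·-529/129=671/86
back: M2=-502/63−8/21·671/86=-4234/387
back: M1=19/4−1/8·-4234/387=4735/774
M: M0=0, M1=4735/774, M2=-4234/387, M3=671/86, M4=-529/129, M5=0
seg 0: a=-5, c=M0/2=0, d=(M1−M0)/(6·3)=4735/13932, b=Δ0−h0·(2M0+M1)/6=-3703/1548
seg 1: a=-3, c=M1/2=4735/1548, d=(M2−M1)/(6·1)=-489/172, b=Δ1−h1·(2M1+M2)/6=5251/774
seg 2: a=4, c=M2/2=-2117/387, d=(M3−M2)/(6·3)=14507/13932, b=Δ2−h2·(2M2+M3)/6=6769/1548
seg 3: a=-4, c=M3/2=671/172, d=(M4−M3)/(6·2)=-3071/3096, b=Δ3−h3·(2M3+M4)/6=-259/774
seg 4: a=3, c=M4/2=-529/258, d=(M5−M4)/(6·1)=529/774, b=Δ4−h4·(2M4+M5)/6=1303/387
t_q=19/2 → seg 4, τ=1/2; S=3+1303/387·τ+-529/258·τ²+529/774·τ³=8785/2064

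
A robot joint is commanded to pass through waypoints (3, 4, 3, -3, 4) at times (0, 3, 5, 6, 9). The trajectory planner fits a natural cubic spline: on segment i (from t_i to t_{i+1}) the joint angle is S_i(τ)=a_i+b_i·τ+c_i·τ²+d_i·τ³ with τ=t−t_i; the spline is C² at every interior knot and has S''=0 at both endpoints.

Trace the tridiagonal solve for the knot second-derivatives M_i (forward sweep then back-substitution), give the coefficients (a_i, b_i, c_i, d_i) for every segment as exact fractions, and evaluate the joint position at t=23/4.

  seg 0: a=3 b=-101/876 c=0 d=131/2628
  seg 1: a=4 b=539/438 c=131/292 d=-1151/1752
  seg 2: a=3 b=-1064/219 c=-255/73 d=515/219
  seg 3: a=-3 b=-1049/219 c=260/73 d=-260/657
S(23/4) = -7553/4672

Δ: Δ0=1/3, Δ1=-1/2, Δ2=-6, Δ3=7/3
row 1: diag=10, rhs=-5; c'=1/5, d'=-1/2
row 2: denom=6−2·1/5=28/5; d'=(-33−2·-1/2)/(28/5)=-40/7
row 3: denom=8−1·5/28=219/28; d'=(50−1·-40/7)/(219/28)=520/73
back: M3=520/73
back: M2=-40/7−5/28·520/73=-510/73
back: M1=-1/2−1/5·-510/73=131/146
M: M0=0, M1=131/146, M2=-510/73, M3=520/73, M4=0
seg 0: a=3, c=M0/2=0, d=(M1−M0)/(6·3)=131/2628, b=Δ0−h0·(2M0+M1)/6=-101/876
seg 1: a=4, c=M1/2=131/292, d=(M2−M1)/(6·2)=-1151/1752, b=Δ1−h1·(2M1+M2)/6=539/438
seg 2: a=3, c=M2/2=-255/73, d=(M3−M2)/(6·1)=515/219, b=Δ2−h2·(2M2+M3)/6=-1064/219
seg 3: a=-3, c=M3/2=260/73, d=(M4−M3)/(6·3)=-260/657, b=Δ3−h3·(2M3+M4)/6=-1049/219
t_q=23/4 → seg 2, τ=3/4; S=3+-1064/219·τ+-255/73·τ²+515/219·τ³=-7553/4672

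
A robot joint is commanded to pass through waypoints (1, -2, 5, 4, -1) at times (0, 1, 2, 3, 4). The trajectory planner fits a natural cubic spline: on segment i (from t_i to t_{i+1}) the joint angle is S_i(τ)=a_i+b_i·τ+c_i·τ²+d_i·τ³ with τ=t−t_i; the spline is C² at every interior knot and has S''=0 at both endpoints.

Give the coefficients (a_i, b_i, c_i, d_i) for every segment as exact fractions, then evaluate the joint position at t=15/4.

Δ: Δ0=-3, Δ1=7, Δ2=-1, Δ3=-5
row 1: diag=4, rhs=60; c'=1/4, d'=15
row 2: denom=4−1·1/4=15/4; d'=(-48−1·15)/(15/4)=-84/5
row 3: denom=4−1·4/15=56/15; d'=(-24−1·-84/5)/(56/15)=-27/14
back: M3=-27/14
back: M2=-84/5−4/15·-27/14=-114/7
back: M1=15−1/4·-114/7=267/14
M: M0=0, M1=267/14, M2=-114/7, M3=-27/14, M4=0
seg 0: a=1, c=M0/2=0, d=(M1−M0)/(6·1)=89/28, b=Δ0−h0·(2M0+M1)/6=-173/28
seg 1: a=-2, c=M1/2=267/28, d=(M2−M1)/(6·1)=-165/28, b=Δ1−h1·(2M1+M2)/6=47/14
seg 2: a=5, c=M2/2=-57/7, d=(M3−M2)/(6·1)=67/28, b=Δ2−h2·(2M2+M3)/6=19/4
seg 3: a=4, c=M3/2=-27/28, d=(M4−M3)/(6·1)=9/28, b=Δ3−h3·(2M3+M4)/6=-61/14
t_q=15/4 → seg 3, τ=3/4; S=4+-61/14·τ+-27/28·τ²+9/28·τ³=583/1792

  seg 0: a=1 b=-173/28 c=0 d=89/28
  seg 1: a=-2 b=47/14 c=267/28 d=-165/28
  seg 2: a=5 b=19/4 c=-57/7 d=67/28
  seg 3: a=4 b=-61/14 c=-27/28 d=9/28
S(15/4) = 583/1792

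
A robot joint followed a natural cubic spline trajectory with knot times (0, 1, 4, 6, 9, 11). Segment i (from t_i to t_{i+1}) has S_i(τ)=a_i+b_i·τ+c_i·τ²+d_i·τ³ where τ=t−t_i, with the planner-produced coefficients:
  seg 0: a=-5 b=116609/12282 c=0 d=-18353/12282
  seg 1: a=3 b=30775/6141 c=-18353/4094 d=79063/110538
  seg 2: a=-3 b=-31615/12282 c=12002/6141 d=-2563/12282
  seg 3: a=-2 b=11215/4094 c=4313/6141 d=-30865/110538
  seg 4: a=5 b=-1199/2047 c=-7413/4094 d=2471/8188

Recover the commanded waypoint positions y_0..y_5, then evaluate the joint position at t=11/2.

y_0 = S_0(0) = a_0 = -5
y_1 = S_1(0) = a_1 = 3
y_2 = S_2(0) = a_2 = -3
y_3 = S_3(0) = a_3 = -2
y_4 = S_4(0) = a_4 = 5
y_5 = S_4(2) = -1
t_q=11/2 is in segment 2 (τ=3/2); S_2(τ)=-103759/32752

y_0=-5 y_1=3 y_2=-3 y_3=-2 y_4=5 y_5=-1
S(11/2) = -103759/32752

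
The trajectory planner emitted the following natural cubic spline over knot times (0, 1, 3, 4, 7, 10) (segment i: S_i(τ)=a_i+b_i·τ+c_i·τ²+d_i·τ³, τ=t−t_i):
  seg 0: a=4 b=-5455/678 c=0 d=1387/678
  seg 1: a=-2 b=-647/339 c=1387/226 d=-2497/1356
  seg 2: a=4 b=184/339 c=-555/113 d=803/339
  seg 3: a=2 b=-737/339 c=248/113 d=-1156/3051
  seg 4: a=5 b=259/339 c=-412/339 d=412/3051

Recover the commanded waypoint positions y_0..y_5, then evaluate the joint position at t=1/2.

y_0=4 y_1=-2 y_2=4 y_3=2 y_4=5 y_5=0
S(1/2) = 421/1808

y_0 = S_0(0) = a_0 = 4
y_1 = S_1(0) = a_1 = -2
y_2 = S_2(0) = a_2 = 4
y_3 = S_3(0) = a_3 = 2
y_4 = S_4(0) = a_4 = 5
y_5 = S_4(3) = 0
t_q=1/2 is in segment 0 (τ=1/2); S_0(τ)=421/1808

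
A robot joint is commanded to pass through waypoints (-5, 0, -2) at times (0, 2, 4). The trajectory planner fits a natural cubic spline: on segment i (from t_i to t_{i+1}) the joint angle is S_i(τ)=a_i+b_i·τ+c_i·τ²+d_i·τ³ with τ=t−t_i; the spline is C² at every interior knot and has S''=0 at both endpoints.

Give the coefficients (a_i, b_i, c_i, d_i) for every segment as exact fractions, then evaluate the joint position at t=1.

  seg 0: a=-5 b=27/8 c=0 d=-7/32
  seg 1: a=0 b=3/4 c=-21/16 d=7/32
S(1) = -59/32

Δ: Δ0=5/2, Δ1=-1
row 1: diag=8, rhs=-21; c'=1/4, d'=-21/8
back: M1=-21/8
M: M0=0, M1=-21/8, M2=0
seg 0: a=-5, c=M0/2=0, d=(M1−M0)/(6·2)=-7/32, b=Δ0−h0·(2M0+M1)/6=27/8
seg 1: a=0, c=M1/2=-21/16, d=(M2−M1)/(6·2)=7/32, b=Δ1−h1·(2M1+M2)/6=3/4
t_q=1 → seg 0, τ=1; S=-5+27/8·τ+0·τ²+-7/32·τ³=-59/32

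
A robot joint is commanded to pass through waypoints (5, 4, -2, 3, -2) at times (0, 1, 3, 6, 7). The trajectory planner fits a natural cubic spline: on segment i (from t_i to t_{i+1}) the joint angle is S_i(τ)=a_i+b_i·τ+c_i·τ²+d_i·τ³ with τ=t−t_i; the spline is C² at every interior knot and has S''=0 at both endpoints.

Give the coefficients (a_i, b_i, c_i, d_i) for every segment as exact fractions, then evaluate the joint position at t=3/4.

  seg 0: a=5 b=-206/591 c=0 d=-385/591
  seg 1: a=4 b=-1361/591 c=-385/197 d=949/1182
  seg 2: a=-2 b=-287/591 c=564/197 d=-1268/1773
  seg 3: a=3 b=-1547/591 c=-704/197 d=704/591
S(3/4) = 56279/12608

Δ: Δ0=-1, Δ1=-3, Δ2=5/3, Δ3=-5
row 1: diag=6, rhs=-12; c'=1/3, d'=-2
row 2: denom=10−2·1/3=28/3; d'=(28−2·-2)/(28/3)=24/7
row 3: denom=8−3·9/28=197/28; d'=(-40−3·24/7)/(197/28)=-1408/197
back: M3=-1408/197
back: M2=24/7−9/28·-1408/197=1128/197
back: M1=-2−1/3·1128/197=-770/197
M: M0=0, M1=-770/197, M2=1128/197, M3=-1408/197, M4=0
seg 0: a=5, c=M0/2=0, d=(M1−M0)/(6·1)=-385/591, b=Δ0−h0·(2M0+M1)/6=-206/591
seg 1: a=4, c=M1/2=-385/197, d=(M2−M1)/(6·2)=949/1182, b=Δ1−h1·(2M1+M2)/6=-1361/591
seg 2: a=-2, c=M2/2=564/197, d=(M3−M2)/(6·3)=-1268/1773, b=Δ2−h2·(2M2+M3)/6=-287/591
seg 3: a=3, c=M3/2=-704/197, d=(M4−M3)/(6·1)=704/591, b=Δ3−h3·(2M3+M4)/6=-1547/591
t_q=3/4 → seg 0, τ=3/4; S=5+-206/591·τ+0·τ²+-385/591·τ³=56279/12608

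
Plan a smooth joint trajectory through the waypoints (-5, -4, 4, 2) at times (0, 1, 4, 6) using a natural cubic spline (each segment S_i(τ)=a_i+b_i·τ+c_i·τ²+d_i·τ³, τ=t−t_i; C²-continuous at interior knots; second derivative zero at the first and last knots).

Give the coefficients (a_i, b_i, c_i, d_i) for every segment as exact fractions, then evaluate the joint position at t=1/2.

  seg 0: a=-5 b=130/213 c=0 d=83/213
  seg 1: a=-4 b=379/213 c=83/71 d=-62/213
  seg 2: a=4 b=199/213 c=-103/71 d=103/426
S(1/2) = -2639/568

Δ: Δ0=1, Δ1=8/3, Δ2=-1
row 1: diag=8, rhs=10; c'=3/8, d'=5/4
row 2: denom=10−3·3/8=71/8; d'=(-22−3·5/4)/(71/8)=-206/71
back: M2=-206/71
back: M1=5/4−3/8·-206/71=166/71
M: M0=0, M1=166/71, M2=-206/71, M3=0
seg 0: a=-5, c=M0/2=0, d=(M1−M0)/(6·1)=83/213, b=Δ0−h0·(2M0+M1)/6=130/213
seg 1: a=-4, c=M1/2=83/71, d=(M2−M1)/(6·3)=-62/213, b=Δ1−h1·(2M1+M2)/6=379/213
seg 2: a=4, c=M2/2=-103/71, d=(M3−M2)/(6·2)=103/426, b=Δ2−h2·(2M2+M3)/6=199/213
t_q=1/2 → seg 0, τ=1/2; S=-5+130/213·τ+0·τ²+83/213·τ³=-2639/568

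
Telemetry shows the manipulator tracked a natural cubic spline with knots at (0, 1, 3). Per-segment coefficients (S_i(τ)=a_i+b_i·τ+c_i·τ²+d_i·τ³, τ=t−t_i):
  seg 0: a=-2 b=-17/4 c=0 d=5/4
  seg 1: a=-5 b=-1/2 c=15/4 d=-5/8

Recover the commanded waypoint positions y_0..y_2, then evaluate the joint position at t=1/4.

y_0=-2 y_1=-5 y_2=4
S(1/4) = -779/256

y_0 = S_0(0) = a_0 = -2
y_1 = S_1(0) = a_1 = -5
y_2 = S_1(2) = 4
t_q=1/4 is in segment 0 (τ=1/4); S_0(τ)=-779/256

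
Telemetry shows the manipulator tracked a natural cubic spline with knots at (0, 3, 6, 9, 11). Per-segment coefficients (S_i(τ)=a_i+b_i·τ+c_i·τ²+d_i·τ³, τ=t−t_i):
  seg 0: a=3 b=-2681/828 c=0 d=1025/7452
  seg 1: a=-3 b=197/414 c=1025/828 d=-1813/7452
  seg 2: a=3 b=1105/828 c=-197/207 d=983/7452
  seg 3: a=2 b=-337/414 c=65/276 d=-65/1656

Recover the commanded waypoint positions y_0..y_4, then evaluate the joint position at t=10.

y_0 = S_0(0) = a_0 = 3
y_1 = S_1(0) = a_1 = -3
y_2 = S_2(0) = a_2 = 3
y_3 = S_3(0) = a_3 = 2
y_4 = S_3(2) = 1
t_q=10 is in segment 3 (τ=1); S_3(τ)=763/552

y_0=3 y_1=-3 y_2=3 y_3=2 y_4=1
S(10) = 763/552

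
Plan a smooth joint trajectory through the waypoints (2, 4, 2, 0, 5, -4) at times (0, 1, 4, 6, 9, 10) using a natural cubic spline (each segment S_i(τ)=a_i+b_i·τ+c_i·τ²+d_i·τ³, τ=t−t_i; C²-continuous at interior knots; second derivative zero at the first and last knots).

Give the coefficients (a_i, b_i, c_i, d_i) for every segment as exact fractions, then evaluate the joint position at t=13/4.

Δ: Δ0=2, Δ1=-2/3, Δ2=-1, Δ3=5/3, Δ4=-9
row 1: diag=8, rhs=-16; c'=3/8, d'=-2
row 2: denom=10−3·3/8=71/8; d'=(-2−3·-2)/(71/8)=32/71
row 3: denom=10−2·16/71=678/71; d'=(16−2·32/71)/(678/71)=536/339
row 4: denom=8−3·71/226=1595/226; d'=(-64−3·536/339)/(1595/226)=-15536/1595
back: M4=-15536/1595
back: M3=536/339−71/226·-15536/1595=22208/4785
back: M2=32/71−16/71·22208/4785=-2848/4785
back: M1=-2−3/8·-2848/4785=-2834/1595
M: M0=0, M1=-2834/1595, M2=-2848/4785, M3=22208/4785, M4=-15536/1595, M5=0
seg 0: a=2, c=M0/2=0, d=(M1−M0)/(6·1)=-1417/4785, b=Δ0−h0·(2M0+M1)/6=10987/4785
seg 1: a=4, c=M1/2=-1417/1595, d=(M2−M1)/(6·3)=257/3915, b=Δ1−h1·(2M1+M2)/6=6736/4785
seg 2: a=2, c=M2/2=-1424/4785, d=(M3−M2)/(6·2)=24/55, b=Δ2−h2·(2M2+M3)/6=-10289/4785
seg 3: a=0, c=M3/2=11104/4785, d=(M4−M3)/(6·3)=-3128/3915, b=Δ3−h3·(2M3+M4)/6=9071/4785
seg 4: a=5, c=M4/2=-7768/1595, d=(M5−M4)/(6·1)=7768/4785, b=Δ4−h4·(2M4+M5)/6=-27529/4785
t_q=13/4 → seg 1, τ=9/4; S=4+6736/4785·τ+-1417/1595·τ²+257/3915·τ³=348869/102080

  seg 0: a=2 b=10987/4785 c=0 d=-1417/4785
  seg 1: a=4 b=6736/4785 c=-1417/1595 d=257/3915
  seg 2: a=2 b=-10289/4785 c=-1424/4785 d=24/55
  seg 3: a=0 b=9071/4785 c=11104/4785 d=-3128/3915
  seg 4: a=5 b=-27529/4785 c=-7768/1595 d=7768/4785
S(13/4) = 348869/102080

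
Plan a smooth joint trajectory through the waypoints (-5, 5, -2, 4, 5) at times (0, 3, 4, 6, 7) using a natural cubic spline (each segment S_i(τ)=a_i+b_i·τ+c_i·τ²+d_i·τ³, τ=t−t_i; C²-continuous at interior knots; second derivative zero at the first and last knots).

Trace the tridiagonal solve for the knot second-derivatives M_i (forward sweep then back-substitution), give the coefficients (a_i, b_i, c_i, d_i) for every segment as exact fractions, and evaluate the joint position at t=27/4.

  seg 0: a=-5 b=3026/375 c=0 d=-592/1125
  seg 1: a=5 b=-2302/375 c=-592/125 d=1453/375
  seg 2: a=-2 b=-299/75 c=861/125 d=-1273/750
  seg 3: a=4 b=1199/375 c=-412/125 d=412/375
S(27/4) = 2003/400

Δ: Δ0=10/3, Δ1=-7, Δ2=3, Δ3=1
row 1: diag=8, rhs=-62; c'=1/8, d'=-31/4
row 2: denom=6−1·1/8=47/8; d'=(60−1·-31/4)/(47/8)=542/47
row 3: denom=6−2·16/47=250/47; d'=(-12−2·542/47)/(250/47)=-824/125
back: M3=-824/125
back: M2=542/47−16/47·-824/125=1722/125
back: M1=-31/4−1/8·1722/125=-1184/125
M: M0=0, M1=-1184/125, M2=1722/125, M3=-824/125, M4=0
seg 0: a=-5, c=M0/2=0, d=(M1−M0)/(6·3)=-592/1125, b=Δ0−h0·(2M0+M1)/6=3026/375
seg 1: a=5, c=M1/2=-592/125, d=(M2−M1)/(6·1)=1453/375, b=Δ1−h1·(2M1+M2)/6=-2302/375
seg 2: a=-2, c=M2/2=861/125, d=(M3−M2)/(6·2)=-1273/750, b=Δ2−h2·(2M2+M3)/6=-299/75
seg 3: a=4, c=M3/2=-412/125, d=(M4−M3)/(6·1)=412/375, b=Δ3−h3·(2M3+M4)/6=1199/375
t_q=27/4 → seg 3, τ=3/4; S=4+1199/375·τ+-412/125·τ²+412/375·τ³=2003/400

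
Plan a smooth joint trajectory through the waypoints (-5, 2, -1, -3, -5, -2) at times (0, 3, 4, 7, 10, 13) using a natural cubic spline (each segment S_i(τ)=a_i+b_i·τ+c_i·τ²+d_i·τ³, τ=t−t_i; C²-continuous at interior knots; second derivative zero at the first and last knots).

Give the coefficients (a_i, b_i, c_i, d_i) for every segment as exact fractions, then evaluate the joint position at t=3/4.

Δ: Δ0=7/3, Δ1=-3, Δ2=-2/3, Δ3=-2/3, Δ4=1
row 1: diag=8, rhs=-32; c'=1/8, d'=-4
row 2: denom=8−1·1/8=63/8; d'=(14−1·-4)/(63/8)=16/7
row 3: denom=12−3·8/21=76/7; d'=(0−3·16/7)/(76/7)=-12/19
row 4: denom=12−3·21/76=849/76; d'=(10−3·-12/19)/(849/76)=904/849
back: M4=904/849
back: M3=-12/19−21/76·904/849=-262/283
back: M2=16/7−8/21·-262/283=2240/849
back: M1=-4−1/8·2240/849=-3676/849
M: M0=0, M1=-3676/849, M2=2240/849, M3=-262/283, M4=904/849, M5=0
seg 0: a=-5, c=M0/2=0, d=(M1−M0)/(6·3)=-1838/7641, b=Δ0−h0·(2M0+M1)/6=1273/283
seg 1: a=2, c=M1/2=-1838/849, d=(M2−M1)/(6·1)=986/849, b=Δ1−h1·(2M1+M2)/6=-565/283
seg 2: a=-1, c=M2/2=1120/849, d=(M3−M2)/(6·3)=-1513/7641, b=Δ2−h2·(2M2+M3)/6=-2413/849
seg 3: a=-3, c=M3/2=-131/283, d=(M4−M3)/(6·3)=845/7641, b=Δ3−h3·(2M3+M4)/6=-232/849
seg 4: a=-5, c=M4/2=452/849, d=(M5−M4)/(6·3)=-452/7641, b=Δ4−h4·(2M4+M5)/6=-55/849
t_q=3/4 → seg 0, τ=3/4; S=-5+1273/283·τ+0·τ²+-1838/7641·τ³=-15647/9056

  seg 0: a=-5 b=1273/283 c=0 d=-1838/7641
  seg 1: a=2 b=-565/283 c=-1838/849 d=986/849
  seg 2: a=-1 b=-2413/849 c=1120/849 d=-1513/7641
  seg 3: a=-3 b=-232/849 c=-131/283 d=845/7641
  seg 4: a=-5 b=-55/849 c=452/849 d=-452/7641
S(3/4) = -15647/9056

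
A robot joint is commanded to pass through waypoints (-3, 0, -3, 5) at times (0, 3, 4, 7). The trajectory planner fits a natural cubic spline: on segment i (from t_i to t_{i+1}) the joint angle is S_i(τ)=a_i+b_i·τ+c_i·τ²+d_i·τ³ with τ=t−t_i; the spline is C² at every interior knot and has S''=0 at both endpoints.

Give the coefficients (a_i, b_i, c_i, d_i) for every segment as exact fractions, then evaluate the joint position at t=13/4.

Δ: Δ0=1, Δ1=-3, Δ2=8/3
row 1: diag=8, rhs=-24; c'=1/8, d'=-3
row 2: denom=8−1·1/8=63/8; d'=(34−1·-3)/(63/8)=296/63
back: M2=296/63
back: M1=-3−1/8·296/63=-226/63
M: M0=0, M1=-226/63, M2=296/63, M3=0
seg 0: a=-3, c=M0/2=0, d=(M1−M0)/(6·3)=-113/567, b=Δ0−h0·(2M0+M1)/6=176/63
seg 1: a=0, c=M1/2=-113/63, d=(M2−M1)/(6·1)=29/21, b=Δ1−h1·(2M1+M2)/6=-163/63
seg 2: a=-3, c=M2/2=148/63, d=(M3−M2)/(6·3)=-148/567, b=Δ2−h2·(2M2+M3)/6=-128/63
t_q=13/4 → seg 1, τ=1/4; S=0+-163/63·τ+-113/63·τ²+29/21·τ³=-991/1344

  seg 0: a=-3 b=176/63 c=0 d=-113/567
  seg 1: a=0 b=-163/63 c=-113/63 d=29/21
  seg 2: a=-3 b=-128/63 c=148/63 d=-148/567
S(13/4) = -991/1344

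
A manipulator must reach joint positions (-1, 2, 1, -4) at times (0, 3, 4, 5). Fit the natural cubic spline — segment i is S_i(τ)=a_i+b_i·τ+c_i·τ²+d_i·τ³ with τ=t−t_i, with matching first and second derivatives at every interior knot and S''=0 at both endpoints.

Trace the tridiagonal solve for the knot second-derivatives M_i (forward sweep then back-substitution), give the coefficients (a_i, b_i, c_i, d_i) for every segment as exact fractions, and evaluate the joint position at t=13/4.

Δ: Δ0=1, Δ1=-1, Δ2=-5
row 1: diag=8, rhs=-12; c'=1/8, d'=-3/2
row 2: denom=4−1·1/8=31/8; d'=(-24−1·-3/2)/(31/8)=-180/31
back: M2=-180/31
back: M1=-3/2−1/8·-180/31=-24/31
M: M0=0, M1=-24/31, M2=-180/31, M3=0
seg 0: a=-1, c=M0/2=0, d=(M1−M0)/(6·3)=-4/93, b=Δ0−h0·(2M0+M1)/6=43/31
seg 1: a=2, c=M1/2=-12/31, d=(M2−M1)/(6·1)=-26/31, b=Δ1−h1·(2M1+M2)/6=7/31
seg 2: a=1, c=M2/2=-90/31, d=(M3−M2)/(6·1)=30/31, b=Δ2−h2·(2M2+M3)/6=-95/31
t_q=13/4 → seg 1, τ=1/4; S=2+7/31·τ+-12/31·τ²+-26/31·τ³=2003/992

  seg 0: a=-1 b=43/31 c=0 d=-4/93
  seg 1: a=2 b=7/31 c=-12/31 d=-26/31
  seg 2: a=1 b=-95/31 c=-90/31 d=30/31
S(13/4) = 2003/992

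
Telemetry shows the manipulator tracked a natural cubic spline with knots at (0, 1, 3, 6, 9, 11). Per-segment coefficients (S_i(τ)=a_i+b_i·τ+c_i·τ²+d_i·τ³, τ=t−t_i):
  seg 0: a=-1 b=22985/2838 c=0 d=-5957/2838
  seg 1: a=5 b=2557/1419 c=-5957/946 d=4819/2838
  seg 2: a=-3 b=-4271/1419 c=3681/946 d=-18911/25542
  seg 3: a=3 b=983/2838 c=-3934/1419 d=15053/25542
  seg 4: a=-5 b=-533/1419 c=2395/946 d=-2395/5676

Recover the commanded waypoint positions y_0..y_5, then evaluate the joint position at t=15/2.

y_0=-1 y_1=5 y_2=-3 y_3=3 y_4=-5 y_5=1
S(15/2) = -5519/7568

y_0 = S_0(0) = a_0 = -1
y_1 = S_1(0) = a_1 = 5
y_2 = S_2(0) = a_2 = -3
y_3 = S_3(0) = a_3 = 3
y_4 = S_4(0) = a_4 = -5
y_5 = S_4(2) = 1
t_q=15/2 is in segment 3 (τ=3/2); S_3(τ)=-5519/7568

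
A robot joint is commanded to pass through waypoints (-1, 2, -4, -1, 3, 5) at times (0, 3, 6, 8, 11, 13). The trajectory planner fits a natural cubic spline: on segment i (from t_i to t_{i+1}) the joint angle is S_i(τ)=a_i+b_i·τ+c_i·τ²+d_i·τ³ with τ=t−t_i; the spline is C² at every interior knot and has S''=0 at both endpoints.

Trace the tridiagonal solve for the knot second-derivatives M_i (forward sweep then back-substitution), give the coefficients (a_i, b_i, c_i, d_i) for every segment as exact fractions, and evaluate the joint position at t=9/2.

Δ: Δ0=1, Δ1=-2, Δ2=3/2, Δ3=4/3, Δ4=1
row 1: diag=12, rhs=-18; c'=1/4, d'=-3/2
row 2: denom=10−3·1/4=37/4; d'=(21−3·-3/2)/(37/4)=102/37
row 3: denom=10−2·8/37=354/37; d'=(-1−2·102/37)/(354/37)=-241/354
row 4: denom=10−3·37/118=1069/118; d'=(-2−3·-241/354)/(1069/118)=5/1069
back: M4=5/1069
back: M3=-241/354−37/118·5/1069=-2188/3207
back: M2=102/37−8/37·-2188/3207=9314/3207
back: M1=-3/2−1/4·9314/3207=-7139/3207
M: M0=0, M1=-7139/3207, M2=9314/3207, M3=-2188/3207, M4=5/1069, M5=0
seg 0: a=-1, c=M0/2=0, d=(M1−M0)/(6·3)=-7139/57726, b=Δ0−h0·(2M0+M1)/6=13553/6414
seg 1: a=2, c=M1/2=-7139/6414, d=(M2−M1)/(6·3)=16453/57726, b=Δ1−h1·(2M1+M2)/6=-3932/3207
seg 2: a=-4, c=M2/2=4657/3207, d=(M3−M2)/(6·2)=-639/2138, b=Δ2−h2·(2M2+M3)/6=-1339/6414
seg 3: a=-1, c=M3/2=-1094/3207, d=(M4−M3)/(6·3)=2203/57726, b=Δ3−h3·(2M3+M4)/6=12913/6414
seg 4: a=3, c=M4/2=5/2138, d=(M5−M4)/(6·2)=-5/12828, b=Δ4−h4·(2M4+M5)/6=3197/3207
t_q=9/2 → seg 1, τ=3/2; S=2+-3932/3207·τ+-7139/6414·τ²+16453/57726·τ³=-23629/17104

  seg 0: a=-1 b=13553/6414 c=0 d=-7139/57726
  seg 1: a=2 b=-3932/3207 c=-7139/6414 d=16453/57726
  seg 2: a=-4 b=-1339/6414 c=4657/3207 d=-639/2138
  seg 3: a=-1 b=12913/6414 c=-1094/3207 d=2203/57726
  seg 4: a=3 b=3197/3207 c=5/2138 d=-5/12828
S(9/2) = -23629/17104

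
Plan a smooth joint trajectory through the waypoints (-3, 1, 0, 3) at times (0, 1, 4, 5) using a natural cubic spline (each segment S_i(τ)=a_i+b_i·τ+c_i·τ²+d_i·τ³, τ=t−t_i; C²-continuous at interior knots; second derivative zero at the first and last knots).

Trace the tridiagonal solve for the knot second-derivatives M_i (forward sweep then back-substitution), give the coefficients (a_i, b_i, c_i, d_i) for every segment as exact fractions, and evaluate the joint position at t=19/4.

  seg 0: a=-3 b=794/165 c=0 d=-134/165
  seg 1: a=1 b=392/165 c=-134/55 d=23/45
  seg 2: a=0 b=257/165 c=119/55 d=-119/165
S(19/4) = 1465/704

Δ: Δ0=4, Δ1=-1/3, Δ2=3
row 1: diag=8, rhs=-26; c'=3/8, d'=-13/4
row 2: denom=8−3·3/8=55/8; d'=(20−3·-13/4)/(55/8)=238/55
back: M2=238/55
back: M1=-13/4−3/8·238/55=-268/55
M: M0=0, M1=-268/55, M2=238/55, M3=0
seg 0: a=-3, c=M0/2=0, d=(M1−M0)/(6·1)=-134/165, b=Δ0−h0·(2M0+M1)/6=794/165
seg 1: a=1, c=M1/2=-134/55, d=(M2−M1)/(6·3)=23/45, b=Δ1−h1·(2M1+M2)/6=392/165
seg 2: a=0, c=M2/2=119/55, d=(M3−M2)/(6·1)=-119/165, b=Δ2−h2·(2M2+M3)/6=257/165
t_q=19/4 → seg 2, τ=3/4; S=0+257/165·τ+119/55·τ²+-119/165·τ³=1465/704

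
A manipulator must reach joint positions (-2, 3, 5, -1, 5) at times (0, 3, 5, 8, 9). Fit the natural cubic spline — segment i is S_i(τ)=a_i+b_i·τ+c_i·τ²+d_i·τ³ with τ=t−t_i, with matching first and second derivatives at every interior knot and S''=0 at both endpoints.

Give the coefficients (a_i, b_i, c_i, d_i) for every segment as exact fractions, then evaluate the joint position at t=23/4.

Δ: Δ0=5/3, Δ1=1, Δ2=-2, Δ3=6
row 1: diag=10, rhs=-4; c'=1/5, d'=-2/5
row 2: denom=10−2·1/5=48/5; d'=(-18−2·-2/5)/(48/5)=-43/24
row 3: denom=8−3·5/16=113/16; d'=(48−3·-43/24)/(113/16)=854/113
back: M3=854/113
back: M2=-43/24−5/16·854/113=-1408/339
back: M1=-2/5−1/5·-1408/339=146/339
M: M0=0, M1=146/339, M2=-1408/339, M3=854/113, M4=0
seg 0: a=-2, c=M0/2=0, d=(M1−M0)/(6·3)=73/3051, b=Δ0−h0·(2M0+M1)/6=164/113
seg 1: a=3, c=M1/2=73/339, d=(M2−M1)/(6·2)=-259/678, b=Δ1−h1·(2M1+M2)/6=237/113
seg 2: a=5, c=M2/2=-704/339, d=(M3−M2)/(6·3)=1985/3051, b=Δ2−h2·(2M2+M3)/6=-551/339
seg 3: a=-1, c=M3/2=427/113, d=(M4−M3)/(6·1)=-427/339, b=Δ3−h3·(2M3+M4)/6=1180/339
t_q=23/4 → seg 2, τ=3/4; S=5+-551/339·τ+-704/339·τ²+1985/3051·τ³=20881/7232

  seg 0: a=-2 b=164/113 c=0 d=73/3051
  seg 1: a=3 b=237/113 c=73/339 d=-259/678
  seg 2: a=5 b=-551/339 c=-704/339 d=1985/3051
  seg 3: a=-1 b=1180/339 c=427/113 d=-427/339
S(23/4) = 20881/7232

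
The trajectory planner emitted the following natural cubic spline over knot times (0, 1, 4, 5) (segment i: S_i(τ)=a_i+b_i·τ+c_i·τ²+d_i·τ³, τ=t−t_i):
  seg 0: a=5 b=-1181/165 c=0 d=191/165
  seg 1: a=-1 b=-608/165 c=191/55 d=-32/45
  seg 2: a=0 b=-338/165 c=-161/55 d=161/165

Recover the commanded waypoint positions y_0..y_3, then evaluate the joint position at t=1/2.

y_0=5 y_1=-1 y_2=0 y_3=-4
S(1/2) = 689/440

y_0 = S_0(0) = a_0 = 5
y_1 = S_1(0) = a_1 = -1
y_2 = S_2(0) = a_2 = 0
y_3 = S_2(1) = -4
t_q=1/2 is in segment 0 (τ=1/2); S_0(τ)=689/440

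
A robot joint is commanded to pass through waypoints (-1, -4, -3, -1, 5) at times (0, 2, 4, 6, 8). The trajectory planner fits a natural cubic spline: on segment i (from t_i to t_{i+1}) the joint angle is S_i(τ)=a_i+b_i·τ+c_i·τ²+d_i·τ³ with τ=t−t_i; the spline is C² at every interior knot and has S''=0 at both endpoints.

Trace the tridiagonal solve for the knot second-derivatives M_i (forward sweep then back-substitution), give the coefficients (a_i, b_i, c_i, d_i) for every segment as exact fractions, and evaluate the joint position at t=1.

Δ: Δ0=-3/2, Δ1=1/2, Δ2=1, Δ3=3
row 1: diag=8, rhs=12; c'=1/4, d'=3/2
row 2: denom=8−2·1/4=15/2; d'=(3−2·3/2)/(15/2)=0
row 3: denom=8−2·4/15=112/15; d'=(12−2·0)/(112/15)=45/28
back: M3=45/28
back: M2=0−4/15·45/28=-3/7
back: M1=3/2−1/4·-3/7=45/28
M: M0=0, M1=45/28, M2=-3/7, M3=45/28, M4=0
seg 0: a=-1, c=M0/2=0, d=(M1−M0)/(6·2)=15/112, b=Δ0−h0·(2M0+M1)/6=-57/28
seg 1: a=-4, c=M1/2=45/56, d=(M2−M1)/(6·2)=-19/112, b=Δ1−h1·(2M1+M2)/6=-3/7
seg 2: a=-3, c=M2/2=-3/14, d=(M3−M2)/(6·2)=19/112, b=Δ2−h2·(2M2+M3)/6=3/4
seg 3: a=-1, c=M3/2=45/56, d=(M4−M3)/(6·2)=-15/112, b=Δ3−h3·(2M3+M4)/6=27/14
t_q=1 → seg 0, τ=1; S=-1+-57/28·τ+0·τ²+15/112·τ³=-325/112

  seg 0: a=-1 b=-57/28 c=0 d=15/112
  seg 1: a=-4 b=-3/7 c=45/56 d=-19/112
  seg 2: a=-3 b=3/4 c=-3/14 d=19/112
  seg 3: a=-1 b=27/14 c=45/56 d=-15/112
S(1) = -325/112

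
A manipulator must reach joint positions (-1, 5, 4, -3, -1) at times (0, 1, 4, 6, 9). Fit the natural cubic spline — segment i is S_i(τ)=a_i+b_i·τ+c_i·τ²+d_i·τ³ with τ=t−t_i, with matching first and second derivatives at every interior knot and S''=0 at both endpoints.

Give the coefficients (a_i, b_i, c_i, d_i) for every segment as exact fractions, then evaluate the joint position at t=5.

Δ: Δ0=6, Δ1=-1/3, Δ2=-7/2, Δ3=2/3
row 1: diag=8, rhs=-38; c'=3/8, d'=-19/4
row 2: denom=10−3·3/8=71/8; d'=(-19−3·-19/4)/(71/8)=-38/71
row 3: denom=10−2·16/71=678/71; d'=(25−2·-38/71)/(678/71)=617/226
back: M3=617/226
back: M2=-38/71−16/71·617/226=-130/113
back: M1=-19/4−3/8·-130/113=-488/113
M: M0=0, M1=-488/113, M2=-130/113, M3=617/226, M4=0
seg 0: a=-1, c=M0/2=0, d=(M1−M0)/(6·1)=-244/339, b=Δ0−h0·(2M0+M1)/6=2278/339
seg 1: a=5, c=M1/2=-244/113, d=(M2−M1)/(6·3)=179/1017, b=Δ1−h1·(2M1+M2)/6=1546/339
seg 2: a=4, c=M2/2=-65/113, d=(M3−M2)/(6·2)=877/2712, b=Δ2−h2·(2M2+M3)/6=-1235/339
seg 3: a=-3, c=M3/2=617/452, d=(M4−M3)/(6·3)=-617/4068, b=Δ3−h3·(2M3+M4)/6=-1399/678
t_q=5 → seg 2, τ=1; S=4+-1235/339·τ+-65/113·τ²+877/2712·τ³=95/904

  seg 0: a=-1 b=2278/339 c=0 d=-244/339
  seg 1: a=5 b=1546/339 c=-244/113 d=179/1017
  seg 2: a=4 b=-1235/339 c=-65/113 d=877/2712
  seg 3: a=-3 b=-1399/678 c=617/452 d=-617/4068
S(5) = 95/904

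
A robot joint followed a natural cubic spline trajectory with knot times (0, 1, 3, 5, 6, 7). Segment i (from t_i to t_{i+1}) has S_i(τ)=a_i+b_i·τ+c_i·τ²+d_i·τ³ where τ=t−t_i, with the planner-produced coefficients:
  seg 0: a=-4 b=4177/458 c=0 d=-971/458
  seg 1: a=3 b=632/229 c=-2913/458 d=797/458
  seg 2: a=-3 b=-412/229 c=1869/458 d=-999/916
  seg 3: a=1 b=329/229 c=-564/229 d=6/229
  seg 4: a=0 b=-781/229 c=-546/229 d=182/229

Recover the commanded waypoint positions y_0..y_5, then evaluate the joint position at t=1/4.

y_0=-4 y_1=3 y_2=-3 y_3=1 y_4=0 y_5=-5
S(1/4) = -51387/29312

y_0 = S_0(0) = a_0 = -4
y_1 = S_1(0) = a_1 = 3
y_2 = S_2(0) = a_2 = -3
y_3 = S_3(0) = a_3 = 1
y_4 = S_4(0) = a_4 = 0
y_5 = S_4(1) = -5
t_q=1/4 is in segment 0 (τ=1/4); S_0(τ)=-51387/29312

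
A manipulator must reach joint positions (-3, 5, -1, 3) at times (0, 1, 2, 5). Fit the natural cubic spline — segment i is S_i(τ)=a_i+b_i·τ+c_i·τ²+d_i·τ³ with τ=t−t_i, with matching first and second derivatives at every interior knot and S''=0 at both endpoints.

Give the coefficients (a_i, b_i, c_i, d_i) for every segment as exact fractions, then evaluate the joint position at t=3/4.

  seg 0: a=-3 b=1102/93 c=0 d=-358/93
  seg 1: a=5 b=28/93 c=-358/31 d=488/93
  seg 2: a=-1 b=-656/93 c=130/31 d=-130/279
S(3/4) = 4229/992

Δ: Δ0=8, Δ1=-6, Δ2=4/3
row 1: diag=4, rhs=-84; c'=1/4, d'=-21
row 2: denom=8−1·1/4=31/4; d'=(44−1·-21)/(31/4)=260/31
back: M2=260/31
back: M1=-21−1/4·260/31=-716/31
M: M0=0, M1=-716/31, M2=260/31, M3=0
seg 0: a=-3, c=M0/2=0, d=(M1−M0)/(6·1)=-358/93, b=Δ0−h0·(2M0+M1)/6=1102/93
seg 1: a=5, c=M1/2=-358/31, d=(M2−M1)/(6·1)=488/93, b=Δ1−h1·(2M1+M2)/6=28/93
seg 2: a=-1, c=M2/2=130/31, d=(M3−M2)/(6·3)=-130/279, b=Δ2−h2·(2M2+M3)/6=-656/93
t_q=3/4 → seg 0, τ=3/4; S=-3+1102/93·τ+0·τ²+-358/93·τ³=4229/992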